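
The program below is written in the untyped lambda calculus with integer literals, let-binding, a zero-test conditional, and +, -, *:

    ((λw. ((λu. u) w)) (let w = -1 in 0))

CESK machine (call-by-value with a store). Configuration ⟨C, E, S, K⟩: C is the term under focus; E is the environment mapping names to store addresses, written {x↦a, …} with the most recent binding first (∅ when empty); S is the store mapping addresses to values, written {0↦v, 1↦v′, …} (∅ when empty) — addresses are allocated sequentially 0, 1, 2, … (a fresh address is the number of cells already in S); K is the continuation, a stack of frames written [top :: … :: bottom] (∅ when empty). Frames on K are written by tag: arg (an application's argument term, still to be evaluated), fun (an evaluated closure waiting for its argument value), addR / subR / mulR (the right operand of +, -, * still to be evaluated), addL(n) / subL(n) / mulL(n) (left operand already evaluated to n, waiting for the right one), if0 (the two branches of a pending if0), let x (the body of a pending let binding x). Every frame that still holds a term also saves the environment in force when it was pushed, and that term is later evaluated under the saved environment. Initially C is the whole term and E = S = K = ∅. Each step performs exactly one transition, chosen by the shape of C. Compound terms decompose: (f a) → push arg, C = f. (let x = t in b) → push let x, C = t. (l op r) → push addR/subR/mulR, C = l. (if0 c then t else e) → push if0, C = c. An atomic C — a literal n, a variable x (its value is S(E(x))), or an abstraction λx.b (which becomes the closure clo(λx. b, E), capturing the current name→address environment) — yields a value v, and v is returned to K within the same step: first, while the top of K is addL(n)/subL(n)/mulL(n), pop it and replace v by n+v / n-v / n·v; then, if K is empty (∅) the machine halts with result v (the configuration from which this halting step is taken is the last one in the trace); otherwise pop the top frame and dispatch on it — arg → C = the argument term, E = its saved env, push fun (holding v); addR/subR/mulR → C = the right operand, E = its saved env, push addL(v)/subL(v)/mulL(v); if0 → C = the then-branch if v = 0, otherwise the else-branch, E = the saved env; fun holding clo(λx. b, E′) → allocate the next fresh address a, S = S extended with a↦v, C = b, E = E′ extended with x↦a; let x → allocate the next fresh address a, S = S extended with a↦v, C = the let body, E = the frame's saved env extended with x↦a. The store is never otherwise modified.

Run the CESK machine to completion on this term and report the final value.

t=0: ⟨C=((λw. ((λu. u) w)) (let w = -1 in 0)); E=∅; S=∅; K=∅⟩
t=1: ⟨C=(λw. ((λu. u) w)); E=∅; S=∅; K=[arg]⟩
t=2: ⟨C=(let w = -1 in 0); E=∅; S=∅; K=[fun]⟩
t=3: ⟨C=-1; E=∅; S=∅; K=[let w :: fun]⟩
t=4: ⟨C=0; E={w↦0}; S={0↦-1}; K=[fun]⟩
t=5: ⟨C=((λu. u) w); E={w↦1}; S={0↦-1, 1↦0}; K=∅⟩
t=6: ⟨C=(λu. u); E={w↦1}; S={0↦-1, 1↦0}; K=[arg]⟩
t=7: ⟨C=w; E={w↦1}; S={0↦-1, 1↦0}; K=[fun]⟩
t=8: ⟨C=u; E={u↦2, w↦1}; S={0↦-1, 1↦0, 2↦0}; K=∅⟩
→ final value 0

Answer: 0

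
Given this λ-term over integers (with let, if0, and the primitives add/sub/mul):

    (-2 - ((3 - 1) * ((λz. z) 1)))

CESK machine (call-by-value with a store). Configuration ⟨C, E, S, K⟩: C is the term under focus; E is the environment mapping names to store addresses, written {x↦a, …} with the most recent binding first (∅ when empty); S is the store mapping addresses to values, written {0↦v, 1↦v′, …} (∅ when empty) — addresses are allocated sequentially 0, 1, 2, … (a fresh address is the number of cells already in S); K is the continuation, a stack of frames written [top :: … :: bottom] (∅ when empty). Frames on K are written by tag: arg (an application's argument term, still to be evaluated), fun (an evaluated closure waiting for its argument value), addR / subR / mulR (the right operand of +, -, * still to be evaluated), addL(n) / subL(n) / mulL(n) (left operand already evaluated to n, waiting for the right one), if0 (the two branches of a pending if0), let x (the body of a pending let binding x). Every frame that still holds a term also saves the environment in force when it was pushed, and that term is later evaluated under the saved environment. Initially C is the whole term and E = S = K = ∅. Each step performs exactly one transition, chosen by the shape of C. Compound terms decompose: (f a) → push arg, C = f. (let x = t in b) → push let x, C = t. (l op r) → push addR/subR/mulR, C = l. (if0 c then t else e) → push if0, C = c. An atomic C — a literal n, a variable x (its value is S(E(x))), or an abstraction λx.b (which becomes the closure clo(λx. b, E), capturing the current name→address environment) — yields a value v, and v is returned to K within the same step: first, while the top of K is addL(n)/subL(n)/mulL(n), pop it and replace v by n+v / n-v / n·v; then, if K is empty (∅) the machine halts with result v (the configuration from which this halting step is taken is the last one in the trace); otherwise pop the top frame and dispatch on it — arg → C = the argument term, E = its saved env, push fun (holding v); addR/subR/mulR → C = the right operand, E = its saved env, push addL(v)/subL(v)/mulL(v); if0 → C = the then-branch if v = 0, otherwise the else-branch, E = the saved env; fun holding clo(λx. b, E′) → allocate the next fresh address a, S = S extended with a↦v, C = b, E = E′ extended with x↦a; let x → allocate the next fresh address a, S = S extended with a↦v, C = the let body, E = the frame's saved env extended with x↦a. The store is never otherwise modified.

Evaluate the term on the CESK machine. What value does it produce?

Answer: -4

Execution trace:
t=0: ⟨C=(-2 - ((3 - 1) * ((λz. z) 1))); E=∅; S=∅; K=∅⟩
t=1: ⟨C=-2; E=∅; S=∅; K=[subR]⟩
t=2: ⟨C=((3 - 1) * ((λz. z) 1)); E=∅; S=∅; K=[subL(-2)]⟩
t=3: ⟨C=(3 - 1); E=∅; S=∅; K=[mulR :: subL(-2)]⟩
t=4: ⟨C=3; E=∅; S=∅; K=[subR :: mulR :: subL(-2)]⟩
t=5: ⟨C=1; E=∅; S=∅; K=[subL(3) :: mulR :: subL(-2)]⟩
t=6: ⟨C=((λz. z) 1); E=∅; S=∅; K=[mulL(2) :: subL(-2)]⟩
t=7: ⟨C=(λz. z); E=∅; S=∅; K=[arg :: mulL(2) :: subL(-2)]⟩
t=8: ⟨C=1; E=∅; S=∅; K=[fun :: mulL(2) :: subL(-2)]⟩
t=9: ⟨C=z; E={z↦0}; S={0↦1}; K=[mulL(2) :: subL(-2)]⟩
→ final value -4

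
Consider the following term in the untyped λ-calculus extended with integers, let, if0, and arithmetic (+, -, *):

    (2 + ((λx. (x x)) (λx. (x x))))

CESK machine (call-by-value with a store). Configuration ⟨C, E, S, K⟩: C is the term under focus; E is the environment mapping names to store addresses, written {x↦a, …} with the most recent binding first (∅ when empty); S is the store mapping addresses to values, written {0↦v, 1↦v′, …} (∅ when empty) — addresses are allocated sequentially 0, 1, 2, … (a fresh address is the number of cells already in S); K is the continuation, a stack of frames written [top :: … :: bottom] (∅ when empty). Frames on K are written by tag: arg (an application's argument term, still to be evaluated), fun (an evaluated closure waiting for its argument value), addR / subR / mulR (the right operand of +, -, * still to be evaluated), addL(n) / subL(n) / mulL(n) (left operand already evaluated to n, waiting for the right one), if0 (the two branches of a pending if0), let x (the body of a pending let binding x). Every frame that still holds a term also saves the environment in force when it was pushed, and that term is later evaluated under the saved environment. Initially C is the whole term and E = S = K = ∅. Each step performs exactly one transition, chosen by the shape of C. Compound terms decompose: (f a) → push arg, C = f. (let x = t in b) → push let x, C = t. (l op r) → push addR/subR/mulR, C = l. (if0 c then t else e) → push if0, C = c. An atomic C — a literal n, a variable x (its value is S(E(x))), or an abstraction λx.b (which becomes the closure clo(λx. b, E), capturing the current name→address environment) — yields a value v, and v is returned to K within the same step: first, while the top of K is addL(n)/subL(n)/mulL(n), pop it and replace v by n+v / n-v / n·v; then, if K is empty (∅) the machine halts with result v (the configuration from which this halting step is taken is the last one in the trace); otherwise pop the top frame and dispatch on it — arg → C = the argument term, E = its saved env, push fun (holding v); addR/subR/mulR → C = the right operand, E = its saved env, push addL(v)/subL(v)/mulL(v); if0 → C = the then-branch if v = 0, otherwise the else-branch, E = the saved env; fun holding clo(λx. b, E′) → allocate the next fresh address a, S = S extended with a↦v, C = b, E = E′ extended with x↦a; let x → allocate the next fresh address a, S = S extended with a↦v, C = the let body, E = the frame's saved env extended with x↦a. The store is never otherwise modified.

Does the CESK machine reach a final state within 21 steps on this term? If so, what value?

t=0: ⟨C=(2 + ((λx. (x x)) (λx. (x x)))); E=∅; S=∅; K=∅⟩
t=1: ⟨C=2; E=∅; S=∅; K=[addR]⟩
t=2: ⟨C=((λx. (x x)) (λx. (x x))); E=∅; S=∅; K=[addL(2)]⟩
t=3: ⟨C=(λx. (x x)); E=∅; S=∅; K=[arg :: addL(2)]⟩
t=4: ⟨C=(λx. (x x)); E=∅; S=∅; K=[fun :: addL(2)]⟩
t=5: ⟨C=(x x); E={x↦0}; S={0↦clo(λx. (x x), ∅)}; K=[addL(2)]⟩
t=6: ⟨C=x; E={x↦0}; S={0↦clo(λx. (x x), ∅)}; K=[arg :: addL(2)]⟩
t=7: ⟨C=x; E={x↦0}; S={0↦clo(λx. (x x), ∅)}; K=[fun :: addL(2)]⟩
t=8: ⟨C=(x x); E={x↦1}; S={0↦clo(λx. (x x), ∅), 1↦clo(λx. (x x), ∅)}; K=[addL(2)]⟩
t=9: ⟨C=x; E={x↦1}; S={0↦clo(λx. (x x), ∅), 1↦clo(λx. (x x), ∅)}; K=[arg :: addL(2)]⟩
t=10: ⟨C=x; E={x↦1}; S={0↦clo(λx. (x x), ∅), 1↦clo(λx. (x x), ∅)}; K=[fun :: addL(2)]⟩
t=11: ⟨C=(x x); E={x↦2}; S={0↦clo(λx. (x x), ∅), 1↦clo(λx. (x x), ∅), 2↦clo(λx. (x x), ∅)}; K=[addL(2)]⟩
t=12: ⟨C=x; E={x↦2}; S={0↦clo(λx. (x x), ∅), 1↦clo(λx. (x x), ∅), 2↦clo(λx. (x x), ∅)}; K=[arg :: addL(2)]⟩
t=13: ⟨C=x; E={x↦2}; S={0↦clo(λx. (x x), ∅), 1↦clo(λx. (x x), ∅), 2↦clo(λx. (x x), ∅)}; K=[fun :: addL(2)]⟩
t=14: ⟨C=(x x); E={x↦3}; S={0↦clo(λx. (x x), ∅), 1↦clo(λx. (x x), ∅), 2↦clo(λx. (x x), ∅), 3↦clo(λx. (x x), ∅)}; K=[addL(2)]⟩
t=15: ⟨C=x; E={x↦3}; S={0↦clo(λx. (x x), ∅), 1↦clo(λx. (x x), ∅), 2↦clo(λx. (x x), ∅), 3↦clo(λx. (x x), ∅)}; K=[arg :: addL(2)]⟩
t=16: ⟨C=x; E={x↦3}; S={0↦clo(λx. (x x), ∅), 1↦clo(λx. (x x), ∅), 2↦clo(λx. (x x), ∅), 3↦clo(λx. (x x), ∅)}; K=[fun :: addL(2)]⟩
t=17: ⟨C=(x x); E={x↦4}; S={0↦clo(λx. (x x), ∅), 1↦clo(λx. (x x), ∅), 2↦clo(λx. (x x), ∅), 3↦clo(λx. (x x), ∅), 4↦clo(λx. (x x), ∅)}; K=[addL(2)]⟩
t=18: ⟨C=x; E={x↦4}; S={0↦clo(λx. (x x), ∅), 1↦clo(λx. (x x), ∅), 2↦clo(λx. (x x), ∅), 3↦clo(λx. (x x), ∅), 4↦clo(λx. (x x), ∅)}; K=[arg :: addL(2)]⟩
t=19: ⟨C=x; E={x↦4}; S={0↦clo(λx. (x x), ∅), 1↦clo(λx. (x x), ∅), 2↦clo(λx. (x x), ∅), 3↦clo(λx. (x x), ∅), 4↦clo(λx. (x x), ∅)}; K=[fun :: addL(2)]⟩
t=20: ⟨C=(x x); E={x↦5}; S={0↦clo(λx. (x x), ∅), 1↦clo(λx. (x x), ∅), 2↦clo(λx. (x x), ∅), 3↦clo(λx. (x x), ∅), 4↦clo(λx. (x x), ∅), 5↦clo(λx. (x x), ∅)}; K=[addL(2)]⟩
t=21: ⟨C=x; E={x↦5}; S={0↦clo(λx. (x x), ∅), 1↦clo(λx. (x x), ∅), 2↦clo(λx. (x x), ∅), 3↦clo(λx. (x x), ∅), 4↦clo(λx. (x x), ∅), 5↦clo(λx. (x x), ∅)}; K=[arg :: addL(2)]⟩
→ 21 transitions taken and the configuration is still not final: no result within 21 steps

Answer: DIVERGES (no final state within 21 steps)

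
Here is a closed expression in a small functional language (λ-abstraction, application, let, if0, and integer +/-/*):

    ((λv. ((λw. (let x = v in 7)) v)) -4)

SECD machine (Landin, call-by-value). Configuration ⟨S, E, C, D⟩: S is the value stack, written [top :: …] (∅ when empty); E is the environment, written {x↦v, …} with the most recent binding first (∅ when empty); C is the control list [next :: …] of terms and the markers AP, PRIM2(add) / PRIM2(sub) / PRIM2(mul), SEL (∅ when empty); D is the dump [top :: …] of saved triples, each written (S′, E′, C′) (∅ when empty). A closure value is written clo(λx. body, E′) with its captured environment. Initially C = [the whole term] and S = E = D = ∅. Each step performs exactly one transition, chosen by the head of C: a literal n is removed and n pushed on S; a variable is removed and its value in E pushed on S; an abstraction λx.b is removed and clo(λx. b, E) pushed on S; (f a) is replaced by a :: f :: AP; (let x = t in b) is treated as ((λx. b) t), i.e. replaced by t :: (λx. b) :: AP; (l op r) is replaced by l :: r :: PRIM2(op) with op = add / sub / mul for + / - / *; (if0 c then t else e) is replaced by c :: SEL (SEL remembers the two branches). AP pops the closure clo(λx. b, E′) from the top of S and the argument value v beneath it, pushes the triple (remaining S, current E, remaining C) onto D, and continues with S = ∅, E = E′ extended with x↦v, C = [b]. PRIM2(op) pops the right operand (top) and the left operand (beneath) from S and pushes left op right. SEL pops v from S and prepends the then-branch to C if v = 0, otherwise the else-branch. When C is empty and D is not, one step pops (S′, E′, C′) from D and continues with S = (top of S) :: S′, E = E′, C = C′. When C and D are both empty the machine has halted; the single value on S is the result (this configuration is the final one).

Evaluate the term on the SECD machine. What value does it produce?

[0] ⟨S=∅; E=∅; C=[((λv. ((λw. (let x = v in 7)) v)) -4)]; D=∅⟩
[1] ⟨S=∅; E=∅; C=[-4 :: (λv. ((λw. (let x = v in 7)) v)) :: AP]; D=∅⟩
[2] ⟨S=[-4]; E=∅; C=[(λv. ((λw. (let x = v in 7)) v)) :: AP]; D=∅⟩
[3] ⟨S=[clo(λv. ((λw. (let x = v in 7)) v), ∅) :: -4]; E=∅; C=[AP]; D=∅⟩
[4] ⟨S=∅; E={v↦-4}; C=[((λw. (let x = v in 7)) v)]; D=[(∅, ∅, ∅)]⟩
[5] ⟨S=∅; E={v↦-4}; C=[v :: (λw. (let x = v in 7)) :: AP]; D=[(∅, ∅, ∅)]⟩
[6] ⟨S=[-4]; E={v↦-4}; C=[(λw. (let x = v in 7)) :: AP]; D=[(∅, ∅, ∅)]⟩
[7] ⟨S=[clo(λw. (let x = v in 7), {v↦-4}) :: -4]; E={v↦-4}; C=[AP]; D=[(∅, ∅, ∅)]⟩
[8] ⟨S=∅; E={w↦-4, v↦-4}; C=[(let x = v in 7)]; D=[(∅, {v↦-4}, ∅) :: (∅, ∅, ∅)]⟩
[9] ⟨S=∅; E={w↦-4, v↦-4}; C=[v :: (λx. 7) :: AP]; D=[(∅, {v↦-4}, ∅) :: (∅, ∅, ∅)]⟩
[10] ⟨S=[-4]; E={w↦-4, v↦-4}; C=[(λx. 7) :: AP]; D=[(∅, {v↦-4}, ∅) :: (∅, ∅, ∅)]⟩
[11] ⟨S=[clo(λx. 7, {w↦-4, v↦-4}) :: -4]; E={w↦-4, v↦-4}; C=[AP]; D=[(∅, {v↦-4}, ∅) :: (∅, ∅, ∅)]⟩
[12] ⟨S=∅; E={x↦-4, w↦-4, v↦-4}; C=[7]; D=[(∅, {w↦-4, v↦-4}, ∅) :: (∅, {v↦-4}, ∅) :: (∅, ∅, ∅)]⟩
[13] ⟨S=[7]; E={x↦-4, w↦-4, v↦-4}; C=∅; D=[(∅, {w↦-4, v↦-4}, ∅) :: (∅, {v↦-4}, ∅) :: (∅, ∅, ∅)]⟩
[14] ⟨S=[7]; E={w↦-4, v↦-4}; C=∅; D=[(∅, {v↦-4}, ∅) :: (∅, ∅, ∅)]⟩
[15] ⟨S=[7]; E={v↦-4}; C=∅; D=[(∅, ∅, ∅)]⟩
[16] ⟨S=[7]; E=∅; C=∅; D=∅⟩
→ final value 7

Answer: 7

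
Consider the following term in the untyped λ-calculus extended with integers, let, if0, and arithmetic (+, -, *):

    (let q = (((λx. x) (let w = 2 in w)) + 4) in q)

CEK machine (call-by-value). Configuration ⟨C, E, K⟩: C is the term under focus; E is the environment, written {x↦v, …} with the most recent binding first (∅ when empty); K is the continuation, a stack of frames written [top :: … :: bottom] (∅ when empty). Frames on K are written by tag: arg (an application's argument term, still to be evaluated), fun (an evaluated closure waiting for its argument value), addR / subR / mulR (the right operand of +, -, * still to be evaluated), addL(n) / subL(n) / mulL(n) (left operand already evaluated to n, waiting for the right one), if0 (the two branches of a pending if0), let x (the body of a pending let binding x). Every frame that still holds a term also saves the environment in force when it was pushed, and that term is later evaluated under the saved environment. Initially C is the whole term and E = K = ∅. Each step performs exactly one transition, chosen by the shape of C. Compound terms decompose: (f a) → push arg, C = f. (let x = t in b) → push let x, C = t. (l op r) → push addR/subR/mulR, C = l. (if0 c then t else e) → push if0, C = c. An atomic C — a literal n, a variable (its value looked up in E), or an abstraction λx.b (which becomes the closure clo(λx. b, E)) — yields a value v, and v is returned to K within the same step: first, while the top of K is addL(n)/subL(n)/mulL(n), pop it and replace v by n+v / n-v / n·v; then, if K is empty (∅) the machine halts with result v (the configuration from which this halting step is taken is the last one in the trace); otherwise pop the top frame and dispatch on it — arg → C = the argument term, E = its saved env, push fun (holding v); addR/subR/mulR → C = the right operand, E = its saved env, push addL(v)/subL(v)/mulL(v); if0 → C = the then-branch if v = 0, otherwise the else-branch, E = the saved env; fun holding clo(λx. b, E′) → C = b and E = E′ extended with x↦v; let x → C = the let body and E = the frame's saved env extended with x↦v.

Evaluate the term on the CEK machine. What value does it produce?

Answer: 6

Derivation:
t=0: ⟨C=(let q = (((λx. x) (let w = 2 in w)) + 4) in q); E=∅; K=∅⟩
t=1: ⟨C=(((λx. x) (let w = 2 in w)) + 4); E=∅; K=[let q]⟩
t=2: ⟨C=((λx. x) (let w = 2 in w)); E=∅; K=[addR :: let q]⟩
t=3: ⟨C=(λx. x); E=∅; K=[arg :: addR :: let q]⟩
t=4: ⟨C=(let w = 2 in w); E=∅; K=[fun :: addR :: let q]⟩
t=5: ⟨C=2; E=∅; K=[let w :: fun :: addR :: let q]⟩
t=6: ⟨C=w; E={w↦2}; K=[fun :: addR :: let q]⟩
t=7: ⟨C=x; E={x↦2}; K=[addR :: let q]⟩
t=8: ⟨C=4; E=∅; K=[addL(2) :: let q]⟩
t=9: ⟨C=q; E={q↦6}; K=∅⟩
→ final value 6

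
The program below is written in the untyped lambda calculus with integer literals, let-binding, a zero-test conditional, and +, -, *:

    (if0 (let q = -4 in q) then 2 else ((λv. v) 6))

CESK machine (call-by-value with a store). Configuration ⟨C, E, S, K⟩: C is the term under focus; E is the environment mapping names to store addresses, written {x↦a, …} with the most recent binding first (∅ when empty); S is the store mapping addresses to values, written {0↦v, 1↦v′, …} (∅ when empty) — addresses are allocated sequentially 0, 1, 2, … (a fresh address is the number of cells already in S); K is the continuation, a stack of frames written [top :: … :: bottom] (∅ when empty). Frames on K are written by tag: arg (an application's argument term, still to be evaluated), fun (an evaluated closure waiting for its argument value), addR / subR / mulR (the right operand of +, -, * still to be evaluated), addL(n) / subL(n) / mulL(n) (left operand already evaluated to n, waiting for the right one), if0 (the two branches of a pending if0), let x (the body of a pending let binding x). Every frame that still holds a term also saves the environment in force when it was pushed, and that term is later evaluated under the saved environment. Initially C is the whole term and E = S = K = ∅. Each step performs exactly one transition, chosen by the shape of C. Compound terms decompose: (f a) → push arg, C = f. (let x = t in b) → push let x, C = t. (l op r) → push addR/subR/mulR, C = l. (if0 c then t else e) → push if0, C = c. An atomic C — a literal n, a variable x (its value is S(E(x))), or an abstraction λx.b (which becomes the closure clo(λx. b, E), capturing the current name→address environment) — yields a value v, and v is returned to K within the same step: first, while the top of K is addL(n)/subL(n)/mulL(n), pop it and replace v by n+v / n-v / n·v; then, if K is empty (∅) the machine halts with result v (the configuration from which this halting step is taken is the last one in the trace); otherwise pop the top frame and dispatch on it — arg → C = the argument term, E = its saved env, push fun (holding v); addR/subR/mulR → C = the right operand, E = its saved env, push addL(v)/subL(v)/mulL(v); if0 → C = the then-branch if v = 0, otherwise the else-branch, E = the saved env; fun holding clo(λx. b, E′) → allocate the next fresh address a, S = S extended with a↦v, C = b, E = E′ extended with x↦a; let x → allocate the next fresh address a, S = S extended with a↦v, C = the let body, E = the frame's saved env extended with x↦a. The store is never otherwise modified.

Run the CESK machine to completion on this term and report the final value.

0. [C=(if0 (let q = -4 in q) then 2 else ((λv. v) 6)) | E=∅ | S=∅ | K=∅]
1. [C=(let q = -4 in q) | E=∅ | S=∅ | K=[if0]]
2. [C=-4 | E=∅ | S=∅ | K=[let q :: if0]]
3. [C=q | E={q↦0} | S={0↦-4} | K=[if0]]
4. [C=((λv. v) 6) | E=∅ | S={0↦-4} | K=∅]
5. [C=(λv. v) | E=∅ | S={0↦-4} | K=[arg]]
6. [C=6 | E=∅ | S={0↦-4} | K=[fun]]
7. [C=v | E={v↦1} | S={0↦-4, 1↦6} | K=∅]
→ final value 6

Answer: 6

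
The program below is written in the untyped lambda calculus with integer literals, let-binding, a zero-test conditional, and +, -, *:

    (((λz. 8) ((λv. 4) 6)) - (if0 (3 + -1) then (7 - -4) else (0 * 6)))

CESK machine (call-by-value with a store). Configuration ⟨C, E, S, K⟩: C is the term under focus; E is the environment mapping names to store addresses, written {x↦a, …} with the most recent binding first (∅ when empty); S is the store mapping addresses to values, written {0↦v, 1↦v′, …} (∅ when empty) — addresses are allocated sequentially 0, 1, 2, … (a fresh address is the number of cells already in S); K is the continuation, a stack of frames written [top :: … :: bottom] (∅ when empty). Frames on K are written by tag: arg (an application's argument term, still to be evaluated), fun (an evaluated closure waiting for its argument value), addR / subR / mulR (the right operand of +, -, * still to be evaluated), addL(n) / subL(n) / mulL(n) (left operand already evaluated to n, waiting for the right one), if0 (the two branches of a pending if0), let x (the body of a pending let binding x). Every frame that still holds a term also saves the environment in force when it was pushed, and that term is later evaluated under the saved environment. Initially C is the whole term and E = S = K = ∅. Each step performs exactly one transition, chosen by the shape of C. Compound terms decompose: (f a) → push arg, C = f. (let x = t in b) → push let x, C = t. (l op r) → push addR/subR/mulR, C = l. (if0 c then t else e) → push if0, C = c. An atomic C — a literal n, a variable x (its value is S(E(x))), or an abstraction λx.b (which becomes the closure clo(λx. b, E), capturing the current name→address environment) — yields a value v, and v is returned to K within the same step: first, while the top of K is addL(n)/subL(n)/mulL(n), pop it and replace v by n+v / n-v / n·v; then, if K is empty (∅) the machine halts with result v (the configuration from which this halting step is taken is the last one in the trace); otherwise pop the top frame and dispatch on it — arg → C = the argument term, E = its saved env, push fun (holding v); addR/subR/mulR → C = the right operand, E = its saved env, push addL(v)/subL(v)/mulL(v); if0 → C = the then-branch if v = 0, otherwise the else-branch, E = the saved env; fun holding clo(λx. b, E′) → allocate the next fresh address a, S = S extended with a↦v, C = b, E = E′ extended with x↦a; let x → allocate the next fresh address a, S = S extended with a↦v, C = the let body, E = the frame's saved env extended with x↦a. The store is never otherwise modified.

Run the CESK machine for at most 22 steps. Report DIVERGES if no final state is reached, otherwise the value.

0. [C=(((λz. 8) ((λv. 4) 6)) - (if0 (3 + -1) then (7 - -4) else (0 * 6))) | E=∅ | S=∅ | K=∅]
1. [C=((λz. 8) ((λv. 4) 6)) | E=∅ | S=∅ | K=[subR]]
2. [C=(λz. 8) | E=∅ | S=∅ | K=[arg :: subR]]
3. [C=((λv. 4) 6) | E=∅ | S=∅ | K=[fun :: subR]]
4. [C=(λv. 4) | E=∅ | S=∅ | K=[arg :: fun :: subR]]
5. [C=6 | E=∅ | S=∅ | K=[fun :: fun :: subR]]
6. [C=4 | E={v↦0} | S={0↦6} | K=[fun :: subR]]
7. [C=8 | E={z↦1} | S={0↦6, 1↦4} | K=[subR]]
8. [C=(if0 (3 + -1) then (7 - -4) else (0 * 6)) | E=∅ | S={0↦6, 1↦4} | K=[subL(8)]]
9. [C=(3 + -1) | E=∅ | S={0↦6, 1↦4} | K=[if0 :: subL(8)]]
10. [C=3 | E=∅ | S={0↦6, 1↦4} | K=[addR :: if0 :: subL(8)]]
11. [C=-1 | E=∅ | S={0↦6, 1↦4} | K=[addL(3) :: if0 :: subL(8)]]
12. [C=(0 * 6) | E=∅ | S={0↦6, 1↦4} | K=[subL(8)]]
13. [C=0 | E=∅ | S={0↦6, 1↦4} | K=[mulR :: subL(8)]]
14. [C=6 | E=∅ | S={0↦6, 1↦4} | K=[mulL(0) :: subL(8)]]
→ final value 8

Answer: 8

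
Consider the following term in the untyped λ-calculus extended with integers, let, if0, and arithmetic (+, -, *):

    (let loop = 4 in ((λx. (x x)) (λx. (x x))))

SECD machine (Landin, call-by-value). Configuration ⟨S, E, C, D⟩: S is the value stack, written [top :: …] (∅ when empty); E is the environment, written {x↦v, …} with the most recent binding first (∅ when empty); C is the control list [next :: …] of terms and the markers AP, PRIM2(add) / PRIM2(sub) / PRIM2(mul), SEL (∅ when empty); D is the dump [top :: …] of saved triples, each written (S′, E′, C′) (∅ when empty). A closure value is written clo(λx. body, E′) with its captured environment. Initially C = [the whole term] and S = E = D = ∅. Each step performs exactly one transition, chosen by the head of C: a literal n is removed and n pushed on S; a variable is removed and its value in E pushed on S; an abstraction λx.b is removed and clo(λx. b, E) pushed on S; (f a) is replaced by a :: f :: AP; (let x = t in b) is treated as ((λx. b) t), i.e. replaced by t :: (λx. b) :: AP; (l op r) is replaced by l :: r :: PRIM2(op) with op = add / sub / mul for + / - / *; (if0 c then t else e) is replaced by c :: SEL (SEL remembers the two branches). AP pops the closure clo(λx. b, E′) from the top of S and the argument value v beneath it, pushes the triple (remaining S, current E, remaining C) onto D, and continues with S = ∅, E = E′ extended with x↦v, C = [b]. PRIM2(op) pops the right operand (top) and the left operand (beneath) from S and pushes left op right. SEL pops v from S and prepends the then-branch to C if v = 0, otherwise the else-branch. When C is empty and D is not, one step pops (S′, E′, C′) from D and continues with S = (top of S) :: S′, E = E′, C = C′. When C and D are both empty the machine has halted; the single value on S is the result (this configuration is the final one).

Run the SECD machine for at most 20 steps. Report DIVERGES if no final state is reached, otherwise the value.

[0] [S=∅ | E=∅ | C=[(let loop = 4 in ((λx. (x x)) (λx. (x x))))] | D=∅]
[1] [S=∅ | E=∅ | C=[4 :: (λloop. ((λx. (x x)) (λx. (x x)))) :: AP] | D=∅]
[2] [S=[4] | E=∅ | C=[(λloop. ((λx. (x x)) (λx. (x x)))) :: AP] | D=∅]
[3] [S=[clo(λloop. ((λx. (x x)) (λx. (x x))), ∅) :: 4] | E=∅ | C=[AP] | D=∅]
[4] [S=∅ | E={loop↦4} | C=[((λx. (x x)) (λx. (x x)))] | D=[(∅, ∅, ∅)]]
[5] [S=∅ | E={loop↦4} | C=[(λx. (x x)) :: (λx. (x x)) :: AP] | D=[(∅, ∅, ∅)]]
[6] [S=[clo(λx. (x x), {loop↦4})] | E={loop↦4} | C=[(λx. (x x)) :: AP] | D=[(∅, ∅, ∅)]]
[7] [S=[clo(λx. (x x), {loop↦4}) :: clo(λx. (x x), {loop↦4})] | E={loop↦4} | C=[AP] | D=[(∅, ∅, ∅)]]
[8] [S=∅ | E={x↦clo(λx. (x x), {loop↦4}), loop↦4} | C=[(x x)] | D=[(∅, {loop↦4}, ∅) :: (∅, ∅, ∅)]]
[9] [S=∅ | E={x↦clo(λx. (x x), {loop↦4}), loop↦4} | C=[x :: x :: AP] | D=[(∅, {loop↦4}, ∅) :: (∅, ∅, ∅)]]
[10] [S=[clo(λx. (x x), {loop↦4})] | E={x↦clo(λx. (x x), {loop↦4}), loop↦4} | C=[x :: AP] | D=[(∅, {loop↦4}, ∅) :: (∅, ∅, ∅)]]
[11] [S=[clo(λx. (x x), {loop↦4}) :: clo(λx. (x x), {loop↦4})] | E={x↦clo(λx. (x x), {loop↦4}), loop↦4} | C=[AP] | D=[(∅, {loop↦4}, ∅) :: (∅, ∅, ∅)]]
[12] [S=∅ | E={x↦clo(λx. (x x), {loop↦4}), loop↦4} | C=[(x x)] | D=[(∅, {x↦clo(λx. (x x), {loop↦4}), loop↦4}, ∅) :: (∅, {loop↦4}, ∅) :: (∅, ∅, ∅)]]
[13] [S=∅ | E={x↦clo(λx. (x x), {loop↦4}), loop↦4} | C=[x :: x :: AP] | D=[(∅, {x↦clo(λx. (x x), {loop↦4}), loop↦4}, ∅) :: (∅, {loop↦4}, ∅) :: (∅, ∅, ∅)]]
[14] [S=[clo(λx. (x x), {loop↦4})] | E={x↦clo(λx. (x x), {loop↦4}), loop↦4} | C=[x :: AP] | D=[(∅, {x↦clo(λx. (x x), {loop↦4}), loop↦4}, ∅) :: (∅, {loop↦4}, ∅) :: (∅, ∅, ∅)]]
[15] [S=[clo(λx. (x x), {loop↦4}) :: clo(λx. (x x), {loop↦4})] | E={x↦clo(λx. (x x), {loop↦4}), loop↦4} | C=[AP] | D=[(∅, {x↦clo(λx. (x x), {loop↦4}), loop↦4}, ∅) :: (∅, {loop↦4}, ∅) :: (∅, ∅, ∅)]]
[16] [S=∅ | E={x↦clo(λx. (x x), {loop↦4}), loop↦4} | C=[(x x)] | D=[(∅, {x↦clo(λx. (x x), {loop↦4}), loop↦4}, ∅) :: (∅, {x↦clo(λx. (x x), {loop↦4}), loop↦4}, ∅) :: (∅, {loop↦4}, ∅) :: (∅, ∅, ∅)]]
[17] [S=∅ | E={x↦clo(λx. (x x), {loop↦4}), loop↦4} | C=[x :: x :: AP] | D=[(∅, {x↦clo(λx. (x x), {loop↦4}), loop↦4}, ∅) :: (∅, {x↦clo(λx. (x x), {loop↦4}), loop↦4}, ∅) :: (∅, {loop↦4}, ∅) :: (∅, ∅, ∅)]]
[18] [S=[clo(λx. (x x), {loop↦4})] | E={x↦clo(λx. (x x), {loop↦4}), loop↦4} | C=[x :: AP] | D=[(∅, {x↦clo(λx. (x x), {loop↦4}), loop↦4}, ∅) :: (∅, {x↦clo(λx. (x x), {loop↦4}), loop↦4}, ∅) :: (∅, {loop↦4}, ∅) :: (∅, ∅, ∅)]]
[19] [S=[clo(λx. (x x), {loop↦4}) :: clo(λx. (x x), {loop↦4})] | E={x↦clo(λx. (x x), {loop↦4}), loop↦4} | C=[AP] | D=[(∅, {x↦clo(λx. (x x), {loop↦4}), loop↦4}, ∅) :: (∅, {x↦clo(λx. (x x), {loop↦4}), loop↦4}, ∅) :: (∅, {loop↦4}, ∅) :: (∅, ∅, ∅)]]
[20] [S=∅ | E={x↦clo(λx. (x x), {loop↦4}), loop↦4} | C=[(x x)] | D=[(∅, {x↦clo(λx. (x x), {loop↦4}), loop↦4}, ∅) :: (∅, {x↦clo(λx. (x x), {loop↦4}), loop↦4}, ∅) :: (∅, {x↦clo(λx. (x x), {loop↦4}), loop↦4}, ∅) :: (∅, {loop↦4}, ∅) :: (∅, ∅, ∅)]]
→ 20 transitions taken and the configuration is still not final: no result within 20 steps

Answer: DIVERGES (no final state within 20 steps)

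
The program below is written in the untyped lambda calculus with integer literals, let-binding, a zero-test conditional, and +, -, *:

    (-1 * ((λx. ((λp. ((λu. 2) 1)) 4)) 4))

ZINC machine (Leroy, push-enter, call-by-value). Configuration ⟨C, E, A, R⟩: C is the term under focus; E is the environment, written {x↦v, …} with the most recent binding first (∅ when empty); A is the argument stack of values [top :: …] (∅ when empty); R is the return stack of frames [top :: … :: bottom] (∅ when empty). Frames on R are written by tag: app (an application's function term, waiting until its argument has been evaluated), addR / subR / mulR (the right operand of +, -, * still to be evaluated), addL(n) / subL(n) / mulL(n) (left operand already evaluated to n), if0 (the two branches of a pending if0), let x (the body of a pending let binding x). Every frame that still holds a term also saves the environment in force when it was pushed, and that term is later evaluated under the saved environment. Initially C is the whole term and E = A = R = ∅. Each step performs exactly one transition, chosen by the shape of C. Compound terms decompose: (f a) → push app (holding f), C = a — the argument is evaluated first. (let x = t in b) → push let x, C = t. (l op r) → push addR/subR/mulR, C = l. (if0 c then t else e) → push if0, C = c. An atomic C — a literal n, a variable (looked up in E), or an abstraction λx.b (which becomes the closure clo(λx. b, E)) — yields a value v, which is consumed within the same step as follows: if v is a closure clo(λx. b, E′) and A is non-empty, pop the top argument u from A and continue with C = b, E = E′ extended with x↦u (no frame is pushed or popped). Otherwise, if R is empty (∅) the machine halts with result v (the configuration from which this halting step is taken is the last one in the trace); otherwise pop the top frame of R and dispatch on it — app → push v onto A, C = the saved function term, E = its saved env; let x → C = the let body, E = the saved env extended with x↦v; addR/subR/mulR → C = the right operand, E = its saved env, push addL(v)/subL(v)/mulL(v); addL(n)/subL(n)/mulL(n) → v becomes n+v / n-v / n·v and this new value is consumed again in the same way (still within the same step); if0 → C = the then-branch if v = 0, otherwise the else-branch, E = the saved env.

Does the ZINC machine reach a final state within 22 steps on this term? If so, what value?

[0] [C=(-1 * ((λx. ((λp. ((λu. 2) 1)) 4)) 4)) | E=∅ | A=∅ | R=∅]
[1] [C=-1 | E=∅ | A=∅ | R=[mulR]]
[2] [C=((λx. ((λp. ((λu. 2) 1)) 4)) 4) | E=∅ | A=∅ | R=[mulL(-1)]]
[3] [C=4 | E=∅ | A=∅ | R=[app :: mulL(-1)]]
[4] [C=(λx. ((λp. ((λu. 2) 1)) 4)) | E=∅ | A=[4] | R=[mulL(-1)]]
[5] [C=((λp. ((λu. 2) 1)) 4) | E={x↦4} | A=∅ | R=[mulL(-1)]]
[6] [C=4 | E={x↦4} | A=∅ | R=[app :: mulL(-1)]]
[7] [C=(λp. ((λu. 2) 1)) | E={x↦4} | A=[4] | R=[mulL(-1)]]
[8] [C=((λu. 2) 1) | E={p↦4, x↦4} | A=∅ | R=[mulL(-1)]]
[9] [C=1 | E={p↦4, x↦4} | A=∅ | R=[app :: mulL(-1)]]
[10] [C=(λu. 2) | E={p↦4, x↦4} | A=[1] | R=[mulL(-1)]]
[11] [C=2 | E={u↦1, p↦4, x↦4} | A=∅ | R=[mulL(-1)]]
→ final value -2

Answer: -2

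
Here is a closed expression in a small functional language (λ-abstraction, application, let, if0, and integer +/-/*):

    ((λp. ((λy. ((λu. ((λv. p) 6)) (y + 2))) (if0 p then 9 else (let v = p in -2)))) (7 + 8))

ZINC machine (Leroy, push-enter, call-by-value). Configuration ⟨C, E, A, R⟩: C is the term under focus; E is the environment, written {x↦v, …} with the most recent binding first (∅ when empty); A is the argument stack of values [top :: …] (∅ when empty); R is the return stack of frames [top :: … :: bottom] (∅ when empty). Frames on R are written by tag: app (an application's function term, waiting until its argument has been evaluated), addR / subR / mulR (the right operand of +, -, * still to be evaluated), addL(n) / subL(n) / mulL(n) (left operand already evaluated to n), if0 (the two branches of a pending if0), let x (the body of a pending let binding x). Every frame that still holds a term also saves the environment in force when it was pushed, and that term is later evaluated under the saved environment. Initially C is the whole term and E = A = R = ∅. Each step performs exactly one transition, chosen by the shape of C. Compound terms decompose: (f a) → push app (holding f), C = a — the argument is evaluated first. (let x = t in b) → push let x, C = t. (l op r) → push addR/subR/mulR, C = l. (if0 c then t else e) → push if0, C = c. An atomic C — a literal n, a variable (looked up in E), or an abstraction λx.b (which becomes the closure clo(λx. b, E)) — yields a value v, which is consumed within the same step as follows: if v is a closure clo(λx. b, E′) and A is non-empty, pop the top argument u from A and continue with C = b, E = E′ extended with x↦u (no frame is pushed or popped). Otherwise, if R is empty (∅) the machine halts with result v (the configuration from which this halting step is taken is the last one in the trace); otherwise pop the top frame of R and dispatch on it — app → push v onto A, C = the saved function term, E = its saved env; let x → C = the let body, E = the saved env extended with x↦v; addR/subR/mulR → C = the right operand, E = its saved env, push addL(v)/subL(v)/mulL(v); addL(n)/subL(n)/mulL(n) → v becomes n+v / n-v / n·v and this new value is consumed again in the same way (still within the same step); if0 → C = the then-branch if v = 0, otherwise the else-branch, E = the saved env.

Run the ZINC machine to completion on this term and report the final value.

step 0: <C=((λp. ((λy. ((λu. ((λv. p) 6)) (y + 2))) (if0 p then 9 else (let v = p in -2)))) (7 + 8)), E=∅, A=∅, R=∅>
step 1: <C=(7 + 8), E=∅, A=∅, R=[app]>
step 2: <C=7, E=∅, A=∅, R=[addR :: app]>
step 3: <C=8, E=∅, A=∅, R=[addL(7) :: app]>
step 4: <C=(λp. ((λy. ((λu. ((λv. p) 6)) (y + 2))) (if0 p then 9 else (let v = p in -2)))), E=∅, A=[15], R=∅>
step 5: <C=((λy. ((λu. ((λv. p) 6)) (y + 2))) (if0 p then 9 else (let v = p in -2))), E={p↦15}, A=∅, R=∅>
step 6: <C=(if0 p then 9 else (let v = p in -2)), E={p↦15}, A=∅, R=[app]>
step 7: <C=p, E={p↦15}, A=∅, R=[if0 :: app]>
step 8: <C=(let v = p in -2), E={p↦15}, A=∅, R=[app]>
step 9: <C=p, E={p↦15}, A=∅, R=[let v :: app]>
step 10: <C=-2, E={v↦15, p↦15}, A=∅, R=[app]>
step 11: <C=(λy. ((λu. ((λv. p) 6)) (y + 2))), E={p↦15}, A=[-2], R=∅>
step 12: <C=((λu. ((λv. p) 6)) (y + 2)), E={y↦-2, p↦15}, A=∅, R=∅>
step 13: <C=(y + 2), E={y↦-2, p↦15}, A=∅, R=[app]>
step 14: <C=y, E={y↦-2, p↦15}, A=∅, R=[addR :: app]>
step 15: <C=2, E={y↦-2, p↦15}, A=∅, R=[addL(-2) :: app]>
step 16: <C=(λu. ((λv. p) 6)), E={y↦-2, p↦15}, A=[0], R=∅>
step 17: <C=((λv. p) 6), E={u↦0, y↦-2, p↦15}, A=∅, R=∅>
step 18: <C=6, E={u↦0, y↦-2, p↦15}, A=∅, R=[app]>
step 19: <C=(λv. p), E={u↦0, y↦-2, p↦15}, A=[6], R=∅>
step 20: <C=p, E={v↦6, u↦0, y↦-2, p↦15}, A=∅, R=∅>
→ final value 15

Answer: 15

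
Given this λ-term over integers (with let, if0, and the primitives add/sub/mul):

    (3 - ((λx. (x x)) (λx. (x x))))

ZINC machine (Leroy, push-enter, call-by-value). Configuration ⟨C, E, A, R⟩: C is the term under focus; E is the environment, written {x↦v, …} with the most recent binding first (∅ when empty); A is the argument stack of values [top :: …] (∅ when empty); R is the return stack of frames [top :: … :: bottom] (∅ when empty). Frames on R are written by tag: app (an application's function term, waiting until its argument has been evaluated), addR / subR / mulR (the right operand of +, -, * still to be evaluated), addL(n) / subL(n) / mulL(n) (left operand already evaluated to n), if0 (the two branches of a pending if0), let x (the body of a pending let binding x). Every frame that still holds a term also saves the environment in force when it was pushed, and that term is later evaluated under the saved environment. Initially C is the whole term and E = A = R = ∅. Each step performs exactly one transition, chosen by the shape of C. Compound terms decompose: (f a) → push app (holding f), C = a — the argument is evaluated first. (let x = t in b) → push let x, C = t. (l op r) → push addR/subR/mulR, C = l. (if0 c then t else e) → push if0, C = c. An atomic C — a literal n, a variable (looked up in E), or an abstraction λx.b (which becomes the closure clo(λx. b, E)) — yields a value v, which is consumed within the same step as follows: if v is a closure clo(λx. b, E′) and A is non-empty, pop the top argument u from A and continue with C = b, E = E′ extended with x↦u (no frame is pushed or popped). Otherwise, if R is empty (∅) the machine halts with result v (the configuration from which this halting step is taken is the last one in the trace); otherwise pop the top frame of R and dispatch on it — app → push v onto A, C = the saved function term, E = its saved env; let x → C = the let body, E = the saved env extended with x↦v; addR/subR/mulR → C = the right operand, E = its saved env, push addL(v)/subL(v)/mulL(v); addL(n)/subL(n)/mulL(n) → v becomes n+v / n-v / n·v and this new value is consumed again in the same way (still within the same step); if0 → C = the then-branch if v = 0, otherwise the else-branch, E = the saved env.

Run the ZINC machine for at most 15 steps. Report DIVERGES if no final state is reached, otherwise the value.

step 0: [C=(3 - ((λx. (x x)) (λx. (x x)))) | E=∅ | A=∅ | R=∅]
step 1: [C=3 | E=∅ | A=∅ | R=[subR]]
step 2: [C=((λx. (x x)) (λx. (x x))) | E=∅ | A=∅ | R=[subL(3)]]
step 3: [C=(λx. (x x)) | E=∅ | A=∅ | R=[app :: subL(3)]]
step 4: [C=(λx. (x x)) | E=∅ | A=[clo(λx. (x x), ∅)] | R=[subL(3)]]
step 5: [C=(x x) | E={x↦clo(λx. (x x), ∅)} | A=∅ | R=[subL(3)]]
step 6: [C=x | E={x↦clo(λx. (x x), ∅)} | A=∅ | R=[app :: subL(3)]]
step 7: [C=x | E={x↦clo(λx. (x x), ∅)} | A=[clo(λx. (x x), ∅)] | R=[subL(3)]]
… configuration repeats with period 3 (steps 5–7 recur indefinitely) …

Answer: DIVERGES (no final state within 15 steps)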